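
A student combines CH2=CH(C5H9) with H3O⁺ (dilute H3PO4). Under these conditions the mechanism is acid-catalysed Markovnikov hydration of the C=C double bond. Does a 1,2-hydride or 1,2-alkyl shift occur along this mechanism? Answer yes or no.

yes

The first-formed carbocation is secondary.
The adjacent cyclopentyl carbon already bears 2 other carbon substituents and has a hydrogen to migrate; after a 1,2-hydride shift from that carbon the positive charge sits on a tertiary centre.
Tertiary is more stable than secondary, so the shift occurs.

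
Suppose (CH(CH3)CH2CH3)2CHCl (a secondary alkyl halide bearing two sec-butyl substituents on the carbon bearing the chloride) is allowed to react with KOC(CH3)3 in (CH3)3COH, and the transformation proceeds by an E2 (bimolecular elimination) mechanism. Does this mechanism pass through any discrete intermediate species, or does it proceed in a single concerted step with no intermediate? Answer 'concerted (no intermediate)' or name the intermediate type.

The strong base (CH3)3CO⁻ removes a β-hydrogen; in the same concerted event the electrons of the breaking C–H bond form the new π(C=C) bond and the C–Cl σ-bond breaks, expelling Cl⁻. Anti-periplanar geometry; one transition state.
All bond changes occur in one transition state; no discrete intermediate is formed.

concerted (no intermediate)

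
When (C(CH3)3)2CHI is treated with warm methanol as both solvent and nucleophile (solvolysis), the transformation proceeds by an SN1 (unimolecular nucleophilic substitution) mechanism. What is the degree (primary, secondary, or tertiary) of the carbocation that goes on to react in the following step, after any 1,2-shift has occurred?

tertiary

Step 1: Rate-determining heterolysis of the C–I bond gives I⁻ and a secondary carbocation.
Step 2: Carbocation rearrangement: a 1,2-methyl shift from the adjacent tert-butyl carbon converts the initially-formed secondary cation into the more stable tertiary cation.
The cation rearranges from secondary to tertiary via a 1,2-methyl shift from the adjacent tert-butyl carbon; the tertiary cation is what reacts next.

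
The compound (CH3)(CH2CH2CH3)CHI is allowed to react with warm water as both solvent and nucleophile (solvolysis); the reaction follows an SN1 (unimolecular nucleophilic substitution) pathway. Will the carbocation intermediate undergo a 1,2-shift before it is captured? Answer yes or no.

no

The first-formed carbocation is secondary.
No single 1,2-shift to an adjacent carbon would produce a more-substituted cation than the one already present, so no rearrangement occurs.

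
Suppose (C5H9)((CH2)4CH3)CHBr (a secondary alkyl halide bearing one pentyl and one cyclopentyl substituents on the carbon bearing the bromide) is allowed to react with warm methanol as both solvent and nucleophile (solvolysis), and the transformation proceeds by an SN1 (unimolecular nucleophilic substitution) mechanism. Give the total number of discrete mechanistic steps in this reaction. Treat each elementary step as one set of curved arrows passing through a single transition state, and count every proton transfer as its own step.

Step 1: Unassisted departure of Br⁻ (taking the C–Br bonding pair) generates a secondary carbocation.
Step 2: A hydride (H with its bonding pair) migrates from the adjacent cyclopentyl carbon to the cationic centre — a 1,2-hydride shift — upgrading the secondary cation to a tertiary one.
Step 3: CH3OH donates an oxygen lone pair into the empty p orbital of the cation, giving a protonated ether (an oxonium ion).
Step 4: Deprotonation of the oxonium oxygen by solvent methanol yields the neutral ether.
Total: 4 elementary steps.

4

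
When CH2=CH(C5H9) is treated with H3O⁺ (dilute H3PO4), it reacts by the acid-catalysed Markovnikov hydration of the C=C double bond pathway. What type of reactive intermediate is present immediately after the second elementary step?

tertiary carbocation

Step 1: Electrophilic addition begins with the π(C=C) electrons forming a bond to the proton of H3O⁺. Following Markovnikov's rule, the resulting cation is secondary. H2O is released.
Step 2: Carbocation rearrangement: a 1,2-hydride shift from the adjacent cyclopentyl carbon converts the initially-formed secondary cation into the more stable tertiary cation.
After step 2 the species present is a tertiary carbocation.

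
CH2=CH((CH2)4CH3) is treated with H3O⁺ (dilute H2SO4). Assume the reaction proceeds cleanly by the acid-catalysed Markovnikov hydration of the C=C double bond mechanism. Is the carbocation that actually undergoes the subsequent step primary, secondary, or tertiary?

Step 1: Protonation of the alkene by H3O⁺: the π bond acts as the nucleophile and picks up H⁺, giving the more stable (Markovnikov) secondary carbocation. H2O is released.
No single 1,2-shift to an adjacent carbon would give a more-substituted cation, so no rearrangement occurs.

secondary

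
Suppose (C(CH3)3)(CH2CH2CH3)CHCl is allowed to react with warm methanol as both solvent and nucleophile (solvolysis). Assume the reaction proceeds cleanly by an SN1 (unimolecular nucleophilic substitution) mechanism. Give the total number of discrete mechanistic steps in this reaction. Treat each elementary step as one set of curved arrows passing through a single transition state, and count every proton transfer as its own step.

4

Step 1: Ionisation: the C–Cl σ-bond cleaves heterolytically; both bonding electrons depart with Cl⁻, leaving a secondary carbocation at the α-carbon.
Step 2: A 1,2-methyl shift from the adjacent tert-butyl carbon moves the positive charge from the secondary centre to an adjacent carbon, generating a more stable tertiary carbocation.
Step 3: Nucleophilic capture: the oxygen of CH3OH bonds to the cationic carbon, producing an oxonium-ion intermediate.
Step 4: Deprotonation of the oxonium oxygen by solvent methanol yields the neutral ether.
Total: 4 elementary steps.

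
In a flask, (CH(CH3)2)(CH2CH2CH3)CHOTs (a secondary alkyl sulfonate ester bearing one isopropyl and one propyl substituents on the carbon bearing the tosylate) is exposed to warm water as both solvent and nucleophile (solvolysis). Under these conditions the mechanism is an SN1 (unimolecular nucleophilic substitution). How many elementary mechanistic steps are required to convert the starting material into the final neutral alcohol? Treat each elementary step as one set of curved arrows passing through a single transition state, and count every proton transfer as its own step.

Step 1: Ionisation: the C–O σ-bond cleaves heterolytically; both bonding electrons depart with TsO⁻, leaving a secondary carbocation at the α-carbon.
Step 2: A 1,2-hydride shift from the adjacent isopropyl carbon moves the positive charge from the secondary centre to an adjacent carbon, generating a more stable tertiary carbocation.
Step 3: A lone pair on the oxygen of H2O attacks the carbocation, forming a new C–O σ-bond and an oxonium ion.
Step 4: A second solvent molecule removes the proton on oxygen, giving the neutral alcohol product.
Total: 4 elementary steps.

4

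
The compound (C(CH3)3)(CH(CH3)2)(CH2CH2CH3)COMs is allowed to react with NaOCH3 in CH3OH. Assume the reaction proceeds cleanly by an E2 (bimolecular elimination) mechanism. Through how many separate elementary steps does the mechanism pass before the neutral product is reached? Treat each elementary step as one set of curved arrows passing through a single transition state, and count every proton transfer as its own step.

Step 1: The strong base CH3O⁻ removes a β-hydrogen; in the same concerted event the electrons of the breaking C–H bond form the new π(C=C) bond and the C–O σ-bond breaks, expelling MsO⁻. Anti-periplanar geometry; one transition state.
Total: 1 elementary step.

1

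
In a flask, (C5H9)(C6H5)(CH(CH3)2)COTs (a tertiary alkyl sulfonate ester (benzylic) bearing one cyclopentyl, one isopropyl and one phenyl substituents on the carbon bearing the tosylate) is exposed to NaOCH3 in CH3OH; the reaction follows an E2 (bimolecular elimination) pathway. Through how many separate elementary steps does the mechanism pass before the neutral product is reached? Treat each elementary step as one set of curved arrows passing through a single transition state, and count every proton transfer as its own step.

Step 1: In one step, CH3O⁻ pulls off a β-proton, the C–O bond cleaves, and a C=C double bond forms between the α- and β-carbons (E2, anti elimination).
Total: 1 elementary step.

1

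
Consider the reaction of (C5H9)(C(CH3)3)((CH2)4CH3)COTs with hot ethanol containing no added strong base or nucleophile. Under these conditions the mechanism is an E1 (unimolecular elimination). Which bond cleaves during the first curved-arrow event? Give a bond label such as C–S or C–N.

C–O

Step 1: Ionisation: the C–O σ-bond cleaves heterolytically; both bonding electrons depart with TsO⁻, leaving a tertiary carbocation at the α-carbon.
The bond broken in this step is the C–O bond.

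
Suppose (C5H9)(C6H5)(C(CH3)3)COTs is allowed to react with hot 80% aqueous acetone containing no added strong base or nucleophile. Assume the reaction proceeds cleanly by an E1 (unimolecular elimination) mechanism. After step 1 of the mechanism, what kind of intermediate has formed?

Step 1: Ionisation: the C–O σ-bond cleaves heterolytically; both bonding electrons depart with TsO⁻, leaving a tertiary carbocation at the α-carbon.
After step 1 the species present is a tertiary carbocation.

tertiary carbocation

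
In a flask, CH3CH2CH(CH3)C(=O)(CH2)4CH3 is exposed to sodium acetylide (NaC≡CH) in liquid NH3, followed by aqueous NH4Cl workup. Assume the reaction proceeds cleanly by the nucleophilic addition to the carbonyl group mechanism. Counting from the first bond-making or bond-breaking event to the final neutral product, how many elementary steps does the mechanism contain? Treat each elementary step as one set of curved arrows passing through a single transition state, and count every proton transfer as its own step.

2

Step 1: Nucleophilic addition: HC≡C⁻ adds to the carbonyl carbon, pushing the π(C=O) electron pair onto oxygen and giving a tetrahedral alkoxide.
Step 2: The alkoxide picks up a proton during aqueous NH4Cl workup to yield a propargyl alcohol.
Total: 2 elementary steps.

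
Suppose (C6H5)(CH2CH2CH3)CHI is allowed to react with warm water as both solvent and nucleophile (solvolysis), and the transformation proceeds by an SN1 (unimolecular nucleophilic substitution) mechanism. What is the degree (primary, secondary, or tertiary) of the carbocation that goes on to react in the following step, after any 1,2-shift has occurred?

secondary

Step 1: Unassisted departure of I⁻ (taking the C–I bonding pair) generates a secondary carbocation.
No single 1,2-shift to an adjacent carbon would give a more-substituted cation, so no rearrangement occurs.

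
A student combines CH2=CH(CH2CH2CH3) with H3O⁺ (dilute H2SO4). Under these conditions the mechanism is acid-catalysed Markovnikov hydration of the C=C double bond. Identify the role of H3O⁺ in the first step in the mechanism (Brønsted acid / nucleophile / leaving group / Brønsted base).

Brønsted acid

Step 1: The π electrons of the C=C bond attack a proton of H3O⁺; Markovnikov addition places the new C–H on the less-substituted alkene carbon, so the positive charge ends up on the more-substituted carbon — a secondary carbocation. H2O is released.
H3O⁺ in the first step donates a proton in a proton-transfer step — a Brønsted acid.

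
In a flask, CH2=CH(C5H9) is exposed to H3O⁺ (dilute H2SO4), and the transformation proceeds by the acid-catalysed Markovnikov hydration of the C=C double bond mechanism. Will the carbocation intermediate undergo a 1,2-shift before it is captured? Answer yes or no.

yes

The first-formed carbocation is secondary.
The adjacent cyclopentyl carbon already bears 2 other carbon substituents and has a hydrogen to migrate; after a 1,2-hydride shift from that carbon the positive charge sits on a tertiary centre.
Tertiary is more stable than secondary, so the shift occurs.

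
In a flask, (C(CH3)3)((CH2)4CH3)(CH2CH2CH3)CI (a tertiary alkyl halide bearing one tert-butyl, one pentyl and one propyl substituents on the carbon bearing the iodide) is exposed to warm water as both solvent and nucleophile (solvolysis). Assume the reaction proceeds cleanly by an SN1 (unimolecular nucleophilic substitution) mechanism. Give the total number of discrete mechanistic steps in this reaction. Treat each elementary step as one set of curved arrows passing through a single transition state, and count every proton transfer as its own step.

Step 1: Rate-determining heterolysis of the C–I bond gives I⁻ and a tertiary carbocation.
(No 1,2-shift: no single shift to an adjacent carbon would give a more stable cation.)
Step 2: A lone pair on the oxygen of H2O attacks the carbocation, forming a new C–O σ-bond and an oxonium ion.
Step 3: Deprotonation of the oxonium oxygen by solvent water yields the neutral alcohol.
Total: 3 elementary steps.

3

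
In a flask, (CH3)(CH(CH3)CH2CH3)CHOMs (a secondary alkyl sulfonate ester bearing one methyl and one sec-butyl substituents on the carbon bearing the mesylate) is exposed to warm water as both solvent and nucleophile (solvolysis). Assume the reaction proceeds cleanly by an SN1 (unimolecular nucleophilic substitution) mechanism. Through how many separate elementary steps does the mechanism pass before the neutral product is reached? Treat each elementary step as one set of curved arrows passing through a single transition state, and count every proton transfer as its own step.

Step 1: Unassisted departure of MsO⁻ (taking the C–O bonding pair) generates a secondary carbocation.
Step 2: A 1,2-hydride shift from the adjacent sec-butyl carbon moves the positive charge from the secondary centre to an adjacent carbon, generating a more stable tertiary carbocation.
Step 3: A lone pair on the oxygen of H2O attacks the carbocation, forming a new C–O σ-bond and an oxonium ion.
Step 4: A second solvent molecule removes the proton on oxygen, giving the neutral alcohol product.
Total: 4 elementary steps.

4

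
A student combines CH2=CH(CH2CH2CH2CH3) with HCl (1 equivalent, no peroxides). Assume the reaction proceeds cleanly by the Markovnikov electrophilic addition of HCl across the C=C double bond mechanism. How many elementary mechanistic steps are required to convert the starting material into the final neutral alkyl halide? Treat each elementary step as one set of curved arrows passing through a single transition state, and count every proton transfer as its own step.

Step 1: The π electrons of the C=C bond attack a proton of HCl; Markovnikov addition places the new C–H on the less-substituted alkene carbon, so the positive charge ends up on the more-substituted carbon — a secondary carbocation. The H–Cl bond breaks heterolytically, releasing Cl⁻.
(No 1,2-shift: no single shift to an adjacent carbon would give a more stable cation.)
Step 2: Nucleophilic attack by Cl⁻ on the carbocation completes the addition, giving R–Cl.
Total: 2 elementary steps.

2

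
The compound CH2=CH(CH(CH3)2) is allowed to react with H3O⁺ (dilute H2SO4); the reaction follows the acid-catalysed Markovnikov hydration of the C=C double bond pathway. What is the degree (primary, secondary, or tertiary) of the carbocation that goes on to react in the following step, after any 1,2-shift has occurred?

Step 1: Electrophilic addition begins with the π(C=C) electrons forming a bond to the proton of H3O⁺. Following Markovnikov's rule, the resulting cation is secondary. H2O is released.
Step 2: A 1,2-hydride shift from the adjacent isopropyl carbon moves the positive charge from the secondary centre to an adjacent carbon, generating a more stable tertiary carbocation.
The cation rearranges from secondary to tertiary via a 1,2-hydride shift from the adjacent isopropyl carbon; the tertiary cation is what reacts next.

tertiary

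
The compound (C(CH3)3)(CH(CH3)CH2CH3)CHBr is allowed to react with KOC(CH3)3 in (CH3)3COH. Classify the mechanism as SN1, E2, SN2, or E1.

Conditions: a strong/bulky base with a secondary substrate bearing a β-hydrogen.
These conditions are the textbook signature of the E2 pathway.
A strong (often hindered) base removes a β-H in concert with loss of the leaving group — bimolecular elimination.

E2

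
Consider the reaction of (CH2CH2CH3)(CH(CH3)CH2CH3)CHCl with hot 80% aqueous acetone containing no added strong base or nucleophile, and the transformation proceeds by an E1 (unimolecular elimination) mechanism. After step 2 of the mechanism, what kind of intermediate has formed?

Step 1: Unassisted departure of Cl⁻ (taking the C–Cl bonding pair) generates a secondary carbocation.
Step 2: A hydride (H with its bonding pair) migrates from the adjacent sec-butyl carbon to the cationic centre — a 1,2-hydride shift — upgrading the secondary cation to a tertiary one.
After step 2 the species present is a tertiary carbocation.

tertiary carbocation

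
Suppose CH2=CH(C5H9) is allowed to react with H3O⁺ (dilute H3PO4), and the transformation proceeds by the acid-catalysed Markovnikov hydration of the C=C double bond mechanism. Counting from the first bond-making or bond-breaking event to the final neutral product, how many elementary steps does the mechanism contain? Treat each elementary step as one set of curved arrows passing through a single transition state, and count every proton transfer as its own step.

4

Step 1: The π electrons of the C=C bond attack a proton of H3O⁺; Markovnikov addition places the new C–H on the less-substituted alkene carbon, so the positive charge ends up on the more-substituted carbon — a secondary carbocation. H2O is released.
Step 2: A 1,2-hydride shift from the adjacent cyclopentyl carbon moves the positive charge from the secondary centre to an adjacent carbon, generating a more stable tertiary carbocation.
Step 3: Nucleophilic capture of the cation by H2O produces the protonated alcohol (an oxonium ion).
Step 4: Deprotonation of the oxonium ion by a water molecule delivers the neutral alcohol and regenerates the acid catalyst.
Total: 4 elementary steps.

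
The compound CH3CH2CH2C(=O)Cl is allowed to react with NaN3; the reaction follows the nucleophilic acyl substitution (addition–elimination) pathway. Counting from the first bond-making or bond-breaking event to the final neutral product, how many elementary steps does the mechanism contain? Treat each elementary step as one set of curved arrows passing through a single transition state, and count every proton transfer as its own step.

2

Step 1: A lone pair on the N of N3⁻ attacks the electrophilic acyl carbon; the π(C=O) electrons move onto oxygen, giving a tetrahedral intermediate.
Step 2: Elimination step: re-formation of the carbonyl π bond drives out Cl⁻, giving the new acyl compound.
Total: 2 elementary steps.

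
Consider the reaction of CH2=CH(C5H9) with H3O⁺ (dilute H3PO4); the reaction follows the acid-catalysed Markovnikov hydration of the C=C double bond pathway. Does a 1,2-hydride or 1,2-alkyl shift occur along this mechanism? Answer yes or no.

The first-formed carbocation is secondary.
The adjacent cyclopentyl carbon already bears 2 other carbon substituents and has a hydrogen to migrate; after a 1,2-hydride shift from that carbon the positive charge sits on a tertiary centre.
Tertiary is more stable than secondary, so the shift occurs.

yes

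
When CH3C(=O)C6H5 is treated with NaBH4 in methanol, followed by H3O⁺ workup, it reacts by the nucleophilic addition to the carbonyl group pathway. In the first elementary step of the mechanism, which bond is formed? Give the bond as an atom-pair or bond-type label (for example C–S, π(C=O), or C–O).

C–H

Step 1: A lone pair / filled orbital on H⁻ (delivered from BH4⁻) attacks the electrophilic carbonyl carbon; the π(C=O) electrons shift onto oxygen, producing a tetrahedral alkoxide intermediate.
The bond formed in this step is the C–H bond.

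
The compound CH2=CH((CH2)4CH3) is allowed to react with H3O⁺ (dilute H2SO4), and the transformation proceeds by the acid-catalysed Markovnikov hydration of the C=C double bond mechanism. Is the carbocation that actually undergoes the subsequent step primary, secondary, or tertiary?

Step 1: The π electrons of the C=C bond attack a proton of H3O⁺; Markovnikov addition places the new C–H on the less-substituted alkene carbon, so the positive charge ends up on the more-substituted carbon — a secondary carbocation. H2O is released.
No single 1,2-shift to an adjacent carbon would give a more-substituted cation, so no rearrangement occurs.

secondary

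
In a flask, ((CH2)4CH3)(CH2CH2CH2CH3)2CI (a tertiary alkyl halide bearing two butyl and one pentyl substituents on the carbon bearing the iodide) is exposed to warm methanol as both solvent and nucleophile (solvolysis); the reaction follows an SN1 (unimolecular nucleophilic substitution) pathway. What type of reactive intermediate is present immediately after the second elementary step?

Step 1: Ionisation: the C–I σ-bond cleaves heterolytically; both bonding electrons depart with I⁻, leaving a tertiary carbocation at the α-carbon.
Step 2: A lone pair on the oxygen of CH3OH attacks the carbocation, forming a new C–O σ-bond and an oxonium ion.
After step 2 the species present is an oxonium ion.

oxonium ion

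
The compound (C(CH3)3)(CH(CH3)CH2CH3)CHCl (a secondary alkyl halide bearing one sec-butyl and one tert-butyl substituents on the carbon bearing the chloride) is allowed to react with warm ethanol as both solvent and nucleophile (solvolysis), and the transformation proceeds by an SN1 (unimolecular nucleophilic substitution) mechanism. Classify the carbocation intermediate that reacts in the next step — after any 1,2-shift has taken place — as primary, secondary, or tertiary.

Step 1: Unassisted departure of Cl⁻ (taking the C–Cl bonding pair) generates a secondary carbocation.
Step 2: A 1,2-hydride shift from the adjacent sec-butyl carbon moves the positive charge from the secondary centre to an adjacent carbon, generating a more stable tertiary carbocation.
The cation rearranges from secondary to tertiary via a 1,2-hydride shift from the adjacent sec-butyl carbon; the tertiary cation is what reacts next.

tertiary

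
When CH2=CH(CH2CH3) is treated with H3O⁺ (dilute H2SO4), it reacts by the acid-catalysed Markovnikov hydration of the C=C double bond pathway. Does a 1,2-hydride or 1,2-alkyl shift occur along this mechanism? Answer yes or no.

The first-formed carbocation is secondary.
No single 1,2-shift to an adjacent carbon would produce a more-substituted cation than the one already present, so no rearrangement occurs.

no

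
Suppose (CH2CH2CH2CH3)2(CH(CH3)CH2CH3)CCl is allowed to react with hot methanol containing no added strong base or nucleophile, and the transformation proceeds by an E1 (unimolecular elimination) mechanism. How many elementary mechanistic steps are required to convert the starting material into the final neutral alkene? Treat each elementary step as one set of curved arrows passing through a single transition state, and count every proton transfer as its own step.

2

Step 1: Rate-determining heterolysis of the C–Cl bond gives Cl⁻ and a tertiary carbocation.
(No 1,2-shift: no single shift to an adjacent carbon would give a more stable cation.)
Step 2: A weak base (a methanol molecule from the solvent) removes a proton from a carbon adjacent to the cationic centre; the electrons of that C–H bond become the new π(C=C) bond, giving the alkene.
Total: 2 elementary steps.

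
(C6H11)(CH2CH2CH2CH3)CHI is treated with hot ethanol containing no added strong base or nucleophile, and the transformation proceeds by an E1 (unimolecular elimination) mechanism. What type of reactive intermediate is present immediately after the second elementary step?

Step 1: Rate-determining heterolysis of the C–I bond gives I⁻ and a secondary carbocation.
Step 2: Carbocation rearrangement: a 1,2-hydride shift from the adjacent cyclohexyl carbon converts the initially-formed secondary cation into the more stable tertiary cation.
After step 2 the species present is a tertiary carbocation.

tertiary carbocation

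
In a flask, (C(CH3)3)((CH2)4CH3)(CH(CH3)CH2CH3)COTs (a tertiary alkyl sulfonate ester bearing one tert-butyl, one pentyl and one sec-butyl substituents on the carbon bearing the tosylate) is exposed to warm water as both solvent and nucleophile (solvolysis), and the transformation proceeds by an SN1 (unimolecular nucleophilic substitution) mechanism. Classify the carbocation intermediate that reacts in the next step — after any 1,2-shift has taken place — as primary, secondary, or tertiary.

tertiary

Step 1: Rate-determining heterolysis of the C–O bond gives TsO⁻ and a tertiary carbocation.
No single 1,2-shift to an adjacent carbon would give a more-substituted cation, so no rearrangement occurs.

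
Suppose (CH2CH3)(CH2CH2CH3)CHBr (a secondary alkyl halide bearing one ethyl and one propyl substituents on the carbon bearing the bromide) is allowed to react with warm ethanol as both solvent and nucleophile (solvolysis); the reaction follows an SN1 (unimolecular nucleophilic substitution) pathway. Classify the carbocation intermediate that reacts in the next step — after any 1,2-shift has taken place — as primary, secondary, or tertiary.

Step 1: The C–Br bond breaks with both electrons going to the bromide; Br⁻ leaves and a secondary carbocation remains.
No single 1,2-shift to an adjacent carbon would give a more-substituted cation, so no rearrangement occurs.

secondary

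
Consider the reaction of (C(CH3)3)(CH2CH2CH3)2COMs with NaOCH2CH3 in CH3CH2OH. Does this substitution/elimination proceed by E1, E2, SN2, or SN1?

Conditions: a strong base with a tertiary substrate bearing a β-hydrogen.
These conditions are the textbook signature of the E2 pathway.
A strong (often hindered) base removes a β-H in concert with loss of the leaving group — bimolecular elimination.

E2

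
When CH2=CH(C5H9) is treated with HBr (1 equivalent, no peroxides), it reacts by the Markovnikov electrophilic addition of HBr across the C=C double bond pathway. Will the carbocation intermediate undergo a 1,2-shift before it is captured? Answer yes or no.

The first-formed carbocation is secondary.
The adjacent cyclopentyl carbon already bears 2 other carbon substituents and has a hydrogen to migrate; after a 1,2-hydride shift from that carbon the positive charge sits on a tertiary centre.
Tertiary is more stable than secondary, so the shift occurs.

yes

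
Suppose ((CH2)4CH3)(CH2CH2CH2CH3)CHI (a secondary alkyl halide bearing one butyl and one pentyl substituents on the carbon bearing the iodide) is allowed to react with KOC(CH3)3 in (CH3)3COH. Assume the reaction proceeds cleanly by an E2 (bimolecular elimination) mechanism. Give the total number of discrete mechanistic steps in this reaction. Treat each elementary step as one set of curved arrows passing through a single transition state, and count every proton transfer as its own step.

1

Step 1: In one step, (CH3)3CO⁻ pulls off a β-proton, the C–I bond cleaves, and a C=C double bond forms between the α- and β-carbons (E2, anti elimination).
Total: 1 elementary step.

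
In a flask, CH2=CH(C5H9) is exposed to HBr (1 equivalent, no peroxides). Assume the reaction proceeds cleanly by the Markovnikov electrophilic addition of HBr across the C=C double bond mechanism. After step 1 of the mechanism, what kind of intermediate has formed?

Step 1: Protonation of the alkene by HBr: the π bond acts as the nucleophile and picks up H⁺, giving the more stable (Markovnikov) secondary carbocation. The H–Br bond breaks heterolytically, releasing Br⁻.
After step 1 the species present is a secondary carbocation.

secondary carbocation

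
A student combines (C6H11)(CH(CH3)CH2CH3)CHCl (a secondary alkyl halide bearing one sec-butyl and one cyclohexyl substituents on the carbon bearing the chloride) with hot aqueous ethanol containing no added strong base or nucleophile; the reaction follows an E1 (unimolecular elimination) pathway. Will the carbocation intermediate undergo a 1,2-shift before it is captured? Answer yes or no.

The first-formed carbocation is secondary.
The adjacent sec-butyl carbon already bears 2 other carbon substituents and has a hydrogen to migrate; after a 1,2-hydride shift from that carbon the positive charge sits on a tertiary centre.
Tertiary is more stable than secondary, so the shift occurs.

yes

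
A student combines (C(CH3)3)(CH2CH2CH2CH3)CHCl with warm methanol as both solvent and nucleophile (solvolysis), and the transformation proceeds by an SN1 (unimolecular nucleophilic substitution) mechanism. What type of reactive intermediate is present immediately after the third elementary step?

Step 1: Rate-determining heterolysis of the C–Cl bond gives Cl⁻ and a secondary carbocation.
Step 2: Carbocation rearrangement: a 1,2-methyl shift from the adjacent tert-butyl carbon converts the initially-formed secondary cation into the more stable tertiary cation.
Step 3: CH3OH donates an oxygen lone pair into the empty p orbital of the cation, giving a protonated ether (an oxonium ion).
After step 3 the species present is an oxonium ion.

oxonium ion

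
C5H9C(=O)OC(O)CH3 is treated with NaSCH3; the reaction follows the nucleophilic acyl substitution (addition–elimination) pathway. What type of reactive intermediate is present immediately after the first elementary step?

tetrahedral intermediate

Step 1: CH3S⁻ adds to the carbonyl carbon; the C=O π electrons shift onto oxygen and a tetrahedral alkoxide intermediate forms.
After step 1 the species present is a tetrahedral intermediate.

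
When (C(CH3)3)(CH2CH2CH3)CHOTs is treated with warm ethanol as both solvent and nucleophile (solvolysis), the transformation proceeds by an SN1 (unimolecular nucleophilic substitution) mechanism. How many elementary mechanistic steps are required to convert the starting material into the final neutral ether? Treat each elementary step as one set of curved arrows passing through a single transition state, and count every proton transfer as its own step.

Step 1: Rate-determining heterolysis of the C–O bond gives TsO⁻ and a secondary carbocation.
Step 2: A 1,2-methyl shift from the adjacent tert-butyl carbon moves the positive charge from the secondary centre to an adjacent carbon, generating a more stable tertiary carbocation.
Step 3: CH3CH2OH donates an oxygen lone pair into the empty p orbital of the cation, giving a protonated ether (an oxonium ion).
Step 4: A second solvent molecule removes the proton on oxygen, giving the neutral ether product.
Total: 4 elementary steps.

4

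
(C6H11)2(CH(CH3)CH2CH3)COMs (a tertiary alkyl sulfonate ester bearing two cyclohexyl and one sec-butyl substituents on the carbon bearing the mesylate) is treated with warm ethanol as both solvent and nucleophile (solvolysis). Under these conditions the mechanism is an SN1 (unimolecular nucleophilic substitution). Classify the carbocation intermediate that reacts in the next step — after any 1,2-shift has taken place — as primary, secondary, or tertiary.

Step 1: Ionisation: the C–O σ-bond cleaves heterolytically; both bonding electrons depart with MsO⁻, leaving a tertiary carbocation at the α-carbon.
No single 1,2-shift to an adjacent carbon would give a more-substituted cation, so no rearrangement occurs.

tertiary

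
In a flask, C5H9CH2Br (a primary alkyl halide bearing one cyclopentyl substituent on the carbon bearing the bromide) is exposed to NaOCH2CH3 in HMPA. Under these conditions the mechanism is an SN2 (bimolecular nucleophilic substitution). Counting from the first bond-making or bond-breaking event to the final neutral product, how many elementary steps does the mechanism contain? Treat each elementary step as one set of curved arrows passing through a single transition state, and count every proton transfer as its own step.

1

Step 1: CH3CH2O⁻ attacks the back face of the α-carbon while Br⁻ departs with the C–Br bonding pair — a single concerted displacement through a pentacoordinate transition state.
Total: 1 elementary step.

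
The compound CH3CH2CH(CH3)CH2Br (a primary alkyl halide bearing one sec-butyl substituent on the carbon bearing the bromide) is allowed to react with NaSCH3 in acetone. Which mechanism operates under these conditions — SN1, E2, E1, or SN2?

SN2

Conditions: a primary substrate with a strong nucleophile in the polar aprotic solvent acetone.
These conditions are the textbook signature of the SN2 pathway.
An unhindered substrate with a strong nucleophile in a polar aprotic solvent favours one-step backside displacement.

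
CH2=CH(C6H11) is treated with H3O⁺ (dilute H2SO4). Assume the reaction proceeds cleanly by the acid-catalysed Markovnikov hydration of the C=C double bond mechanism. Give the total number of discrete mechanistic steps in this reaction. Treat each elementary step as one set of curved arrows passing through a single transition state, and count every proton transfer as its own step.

Step 1: The π electrons of the C=C bond attack a proton of H3O⁺; Markovnikov addition places the new C–H on the less-substituted alkene carbon, so the positive charge ends up on the more-substituted carbon — a secondary carbocation. H2O is released.
Step 2: A 1,2-hydride shift from the adjacent cyclohexyl carbon moves the positive charge from the secondary centre to an adjacent carbon, generating a more stable tertiary carbocation.
Step 3: Nucleophilic capture of the cation by H2O produces the protonated alcohol (an oxonium ion).
Step 4: Proton transfer from the O–H of the oxonium ion to H2O completes the catalytic cycle and yields the alcohol.
Total: 4 elementary steps.

4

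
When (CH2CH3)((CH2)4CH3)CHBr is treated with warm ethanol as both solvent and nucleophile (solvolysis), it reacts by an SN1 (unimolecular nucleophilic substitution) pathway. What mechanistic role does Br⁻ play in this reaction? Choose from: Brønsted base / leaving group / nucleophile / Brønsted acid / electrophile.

leaving group

Step 1: Ionisation: the C–Br σ-bond cleaves heterolytically; both bonding electrons depart with Br⁻, leaving a secondary carbocation at the α-carbon.
Br⁻ departs with both electrons of the breaking σ-bond — that is the definition of a leaving group.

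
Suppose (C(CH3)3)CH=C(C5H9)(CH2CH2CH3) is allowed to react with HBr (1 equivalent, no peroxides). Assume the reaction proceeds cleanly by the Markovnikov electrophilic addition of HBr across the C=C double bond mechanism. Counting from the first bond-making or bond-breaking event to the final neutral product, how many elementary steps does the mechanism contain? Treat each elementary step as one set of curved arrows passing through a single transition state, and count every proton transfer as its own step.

Step 1: Protonation of the alkene by HBr: the π bond acts as the nucleophile and picks up H⁺, giving the more stable (Markovnikov) tertiary carbocation. The H–Br bond breaks heterolytically, releasing Br⁻.
(No 1,2-shift: no single shift to an adjacent carbon would give a more stable cation.)
Step 2: Nucleophilic attack by Br⁻ on the carbocation completes the addition, giving R–Br.
Total: 2 elementary steps.

2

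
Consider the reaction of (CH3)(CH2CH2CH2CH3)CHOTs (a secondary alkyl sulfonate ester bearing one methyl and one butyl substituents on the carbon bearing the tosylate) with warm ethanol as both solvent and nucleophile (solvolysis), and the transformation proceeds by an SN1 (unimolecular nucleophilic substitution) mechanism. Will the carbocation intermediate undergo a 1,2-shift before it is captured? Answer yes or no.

The first-formed carbocation is secondary.
No single 1,2-shift to an adjacent carbon would produce a more-substituted cation than the one already present, so no rearrangement occurs.

no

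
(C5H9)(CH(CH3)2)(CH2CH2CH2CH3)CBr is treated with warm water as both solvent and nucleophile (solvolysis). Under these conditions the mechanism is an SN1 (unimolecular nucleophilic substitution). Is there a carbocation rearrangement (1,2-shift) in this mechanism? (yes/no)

The first-formed carbocation is tertiary.
No single 1,2-shift to an adjacent carbon would produce a more-substituted cation than the one already present, so no rearrangement occurs.

no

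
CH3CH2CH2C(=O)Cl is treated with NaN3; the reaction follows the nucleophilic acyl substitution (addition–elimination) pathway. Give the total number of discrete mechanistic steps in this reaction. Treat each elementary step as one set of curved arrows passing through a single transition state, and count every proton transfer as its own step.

Step 1: N3⁻ adds to the carbonyl carbon; the C=O π electrons shift onto oxygen and a tetrahedral alkoxide intermediate forms.
Step 2: Collapse of the tetrahedral intermediate: the alkoxide oxygen pushes its lone pair back to re-form C=O while Cl⁻ leaves.
Total: 2 elementary steps.

2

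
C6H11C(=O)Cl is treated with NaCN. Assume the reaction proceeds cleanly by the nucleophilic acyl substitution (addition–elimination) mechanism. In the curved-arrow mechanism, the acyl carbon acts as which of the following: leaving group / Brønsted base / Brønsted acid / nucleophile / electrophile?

Step 1: Nucleophilic addition of CN⁻ to the acyl carbon breaks the π(C=O) bond and yields a tetrahedral, anionic intermediate.
The acyl carbon accepts an electron pair into an empty or π* orbital — it is the electrophile.

electrophile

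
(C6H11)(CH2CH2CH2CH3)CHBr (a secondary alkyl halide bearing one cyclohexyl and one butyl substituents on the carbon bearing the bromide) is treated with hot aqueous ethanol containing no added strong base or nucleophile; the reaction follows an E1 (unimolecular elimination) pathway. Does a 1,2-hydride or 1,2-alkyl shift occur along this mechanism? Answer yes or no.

The first-formed carbocation is secondary.
The adjacent cyclohexyl carbon already bears 2 other carbon substituents and has a hydrogen to migrate; after a 1,2-hydride shift from that carbon the positive charge sits on a tertiary centre.
Tertiary is more stable than secondary, so the shift occurs.

yes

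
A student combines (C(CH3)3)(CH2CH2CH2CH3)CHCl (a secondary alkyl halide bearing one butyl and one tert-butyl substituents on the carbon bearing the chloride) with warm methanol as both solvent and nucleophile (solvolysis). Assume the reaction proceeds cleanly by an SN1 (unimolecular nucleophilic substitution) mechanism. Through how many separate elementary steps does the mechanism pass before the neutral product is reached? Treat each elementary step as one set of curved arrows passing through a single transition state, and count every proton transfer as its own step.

4

Step 1: Rate-determining heterolysis of the C–Cl bond gives Cl⁻ and a secondary carbocation.
Step 2: A methyl group with its bonding pair migrates from the adjacent tert-butyl carbon to the cationic centre — a 1,2-methyl shift — upgrading the secondary cation to a tertiary one.
Step 3: Nucleophilic capture: the oxygen of CH3OH bonds to the cationic carbon, producing an oxonium-ion intermediate.
Step 4: Proton transfer from the O–H of the oxonium ion to a solvent molecule delivers the neutral ether.
Total: 4 elementary steps.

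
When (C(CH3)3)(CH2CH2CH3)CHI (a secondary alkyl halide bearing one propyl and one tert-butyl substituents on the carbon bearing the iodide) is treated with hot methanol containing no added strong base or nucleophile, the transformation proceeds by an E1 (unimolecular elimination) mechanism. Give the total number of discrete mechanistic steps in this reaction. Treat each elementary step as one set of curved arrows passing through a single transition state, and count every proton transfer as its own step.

Step 1: The C–I bond breaks with both electrons going to the iodide; I⁻ leaves and a secondary carbocation remains.
Step 2: A methyl group with its bonding pair migrates from the adjacent tert-butyl carbon to the cationic centre — a 1,2-methyl shift — upgrading the secondary cation to a tertiary one.
Step 3: A methanol molecule (solvent) deprotonates a β-carbon; as the C–H bond breaks, those electrons form the new alkene π bond.
Total: 3 elementary steps.

3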